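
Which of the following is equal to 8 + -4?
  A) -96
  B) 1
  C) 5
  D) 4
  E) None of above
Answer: D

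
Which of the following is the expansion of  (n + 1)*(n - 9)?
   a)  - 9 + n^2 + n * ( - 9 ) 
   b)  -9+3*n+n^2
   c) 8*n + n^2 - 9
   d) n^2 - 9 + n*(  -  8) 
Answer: d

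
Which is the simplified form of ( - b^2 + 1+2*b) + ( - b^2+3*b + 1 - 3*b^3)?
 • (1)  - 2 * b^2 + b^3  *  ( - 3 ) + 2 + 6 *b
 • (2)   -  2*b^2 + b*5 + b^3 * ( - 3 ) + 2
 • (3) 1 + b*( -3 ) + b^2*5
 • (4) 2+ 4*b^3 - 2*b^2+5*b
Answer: 2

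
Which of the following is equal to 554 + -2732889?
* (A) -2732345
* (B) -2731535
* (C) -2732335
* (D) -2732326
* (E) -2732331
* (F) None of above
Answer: C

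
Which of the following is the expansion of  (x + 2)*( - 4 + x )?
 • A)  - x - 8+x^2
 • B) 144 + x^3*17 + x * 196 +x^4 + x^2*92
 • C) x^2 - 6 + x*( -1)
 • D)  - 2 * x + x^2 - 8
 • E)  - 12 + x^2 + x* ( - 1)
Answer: D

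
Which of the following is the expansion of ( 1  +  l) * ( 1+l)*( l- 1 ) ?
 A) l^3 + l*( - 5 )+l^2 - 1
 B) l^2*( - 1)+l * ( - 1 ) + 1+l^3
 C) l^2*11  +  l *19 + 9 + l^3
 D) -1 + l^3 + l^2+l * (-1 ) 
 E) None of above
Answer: D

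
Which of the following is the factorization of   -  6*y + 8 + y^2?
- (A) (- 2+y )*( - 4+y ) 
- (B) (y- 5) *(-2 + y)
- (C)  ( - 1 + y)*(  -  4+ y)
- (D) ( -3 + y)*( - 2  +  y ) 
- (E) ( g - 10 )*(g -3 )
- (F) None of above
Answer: A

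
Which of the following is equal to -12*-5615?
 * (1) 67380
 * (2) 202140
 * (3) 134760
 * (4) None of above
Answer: 1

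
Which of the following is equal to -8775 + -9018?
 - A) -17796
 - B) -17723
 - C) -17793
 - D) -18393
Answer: C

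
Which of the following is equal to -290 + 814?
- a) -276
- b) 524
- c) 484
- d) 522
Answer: b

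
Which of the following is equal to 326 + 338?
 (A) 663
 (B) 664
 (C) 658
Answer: B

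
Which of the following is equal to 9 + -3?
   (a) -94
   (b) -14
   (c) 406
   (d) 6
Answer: d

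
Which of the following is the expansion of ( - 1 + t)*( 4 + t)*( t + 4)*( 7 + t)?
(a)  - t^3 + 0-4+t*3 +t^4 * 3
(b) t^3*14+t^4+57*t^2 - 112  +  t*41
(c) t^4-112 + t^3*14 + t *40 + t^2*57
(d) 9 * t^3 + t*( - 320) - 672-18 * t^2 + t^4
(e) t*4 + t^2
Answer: c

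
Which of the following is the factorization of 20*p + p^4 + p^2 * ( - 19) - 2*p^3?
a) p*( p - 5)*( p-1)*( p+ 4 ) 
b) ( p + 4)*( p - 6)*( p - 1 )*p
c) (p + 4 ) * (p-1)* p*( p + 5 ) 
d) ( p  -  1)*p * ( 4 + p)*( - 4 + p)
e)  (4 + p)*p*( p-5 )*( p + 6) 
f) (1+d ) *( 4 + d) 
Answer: a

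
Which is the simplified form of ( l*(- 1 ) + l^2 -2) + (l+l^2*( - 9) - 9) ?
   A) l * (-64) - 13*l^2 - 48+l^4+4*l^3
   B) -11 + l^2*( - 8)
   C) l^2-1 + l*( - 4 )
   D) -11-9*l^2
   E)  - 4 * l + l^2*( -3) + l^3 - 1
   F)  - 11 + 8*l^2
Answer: B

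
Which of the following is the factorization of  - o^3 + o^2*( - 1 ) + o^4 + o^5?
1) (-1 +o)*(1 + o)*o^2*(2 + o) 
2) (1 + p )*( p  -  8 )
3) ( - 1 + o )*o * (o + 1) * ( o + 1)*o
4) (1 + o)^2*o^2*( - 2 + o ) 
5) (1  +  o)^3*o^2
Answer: 3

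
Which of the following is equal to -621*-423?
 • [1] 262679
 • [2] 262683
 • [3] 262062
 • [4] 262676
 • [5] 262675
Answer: 2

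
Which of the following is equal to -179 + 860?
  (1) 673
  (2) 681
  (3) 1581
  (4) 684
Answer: 2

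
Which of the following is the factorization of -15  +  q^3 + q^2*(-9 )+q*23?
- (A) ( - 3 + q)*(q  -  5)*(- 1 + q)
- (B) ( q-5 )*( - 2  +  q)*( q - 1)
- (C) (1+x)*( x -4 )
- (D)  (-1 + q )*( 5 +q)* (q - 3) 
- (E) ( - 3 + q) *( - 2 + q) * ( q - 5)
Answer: A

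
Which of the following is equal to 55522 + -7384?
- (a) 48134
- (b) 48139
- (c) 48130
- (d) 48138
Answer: d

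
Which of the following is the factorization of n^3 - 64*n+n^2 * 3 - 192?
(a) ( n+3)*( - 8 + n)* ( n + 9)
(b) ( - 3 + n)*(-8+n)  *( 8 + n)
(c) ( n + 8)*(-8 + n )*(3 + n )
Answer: c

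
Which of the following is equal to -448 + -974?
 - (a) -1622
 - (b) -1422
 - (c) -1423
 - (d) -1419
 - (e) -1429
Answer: b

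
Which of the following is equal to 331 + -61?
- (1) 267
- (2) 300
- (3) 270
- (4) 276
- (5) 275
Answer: 3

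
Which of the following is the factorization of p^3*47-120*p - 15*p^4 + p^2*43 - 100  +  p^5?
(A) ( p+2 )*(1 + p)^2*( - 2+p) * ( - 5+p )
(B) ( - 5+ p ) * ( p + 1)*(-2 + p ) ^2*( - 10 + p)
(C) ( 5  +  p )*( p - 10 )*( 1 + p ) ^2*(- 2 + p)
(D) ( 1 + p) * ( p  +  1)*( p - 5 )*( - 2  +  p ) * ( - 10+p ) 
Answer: D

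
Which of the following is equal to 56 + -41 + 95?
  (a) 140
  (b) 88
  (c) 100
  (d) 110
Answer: d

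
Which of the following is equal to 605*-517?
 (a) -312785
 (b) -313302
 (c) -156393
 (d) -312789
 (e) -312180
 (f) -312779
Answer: a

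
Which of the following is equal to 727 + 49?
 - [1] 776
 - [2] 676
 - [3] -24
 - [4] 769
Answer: 1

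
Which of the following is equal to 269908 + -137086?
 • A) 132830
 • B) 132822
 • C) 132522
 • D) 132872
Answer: B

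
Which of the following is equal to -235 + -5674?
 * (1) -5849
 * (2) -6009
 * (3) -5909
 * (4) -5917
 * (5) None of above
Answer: 3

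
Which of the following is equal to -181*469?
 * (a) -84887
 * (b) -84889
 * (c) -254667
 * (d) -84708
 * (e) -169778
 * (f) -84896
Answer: b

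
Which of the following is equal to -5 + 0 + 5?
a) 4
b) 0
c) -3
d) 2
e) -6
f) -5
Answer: b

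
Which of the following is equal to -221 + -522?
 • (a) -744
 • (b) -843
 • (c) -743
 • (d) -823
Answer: c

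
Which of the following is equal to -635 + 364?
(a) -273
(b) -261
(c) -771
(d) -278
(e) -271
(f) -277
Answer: e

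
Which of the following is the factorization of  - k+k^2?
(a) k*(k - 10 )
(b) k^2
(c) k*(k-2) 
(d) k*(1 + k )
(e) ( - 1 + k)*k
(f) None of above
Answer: e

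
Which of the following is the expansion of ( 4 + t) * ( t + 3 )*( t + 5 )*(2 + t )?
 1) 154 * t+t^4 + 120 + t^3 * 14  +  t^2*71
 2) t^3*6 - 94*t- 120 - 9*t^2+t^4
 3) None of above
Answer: 1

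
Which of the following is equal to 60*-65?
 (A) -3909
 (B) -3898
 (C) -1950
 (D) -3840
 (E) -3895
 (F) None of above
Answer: F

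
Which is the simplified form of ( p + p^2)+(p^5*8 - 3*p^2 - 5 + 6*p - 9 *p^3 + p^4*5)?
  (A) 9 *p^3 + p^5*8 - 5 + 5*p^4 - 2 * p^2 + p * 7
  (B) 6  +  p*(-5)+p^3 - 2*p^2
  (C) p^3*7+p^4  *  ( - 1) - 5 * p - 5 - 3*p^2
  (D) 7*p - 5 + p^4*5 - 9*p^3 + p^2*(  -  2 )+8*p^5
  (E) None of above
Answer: D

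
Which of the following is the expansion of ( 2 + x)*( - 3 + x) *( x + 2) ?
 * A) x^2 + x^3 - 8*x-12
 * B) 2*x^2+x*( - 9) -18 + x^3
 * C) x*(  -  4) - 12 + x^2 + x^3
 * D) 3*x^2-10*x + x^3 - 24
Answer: A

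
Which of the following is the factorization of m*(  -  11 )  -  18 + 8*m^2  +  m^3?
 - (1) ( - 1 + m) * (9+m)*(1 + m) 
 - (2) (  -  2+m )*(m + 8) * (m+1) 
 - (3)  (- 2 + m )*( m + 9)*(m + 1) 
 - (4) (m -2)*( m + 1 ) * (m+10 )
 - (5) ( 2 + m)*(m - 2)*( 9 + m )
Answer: 3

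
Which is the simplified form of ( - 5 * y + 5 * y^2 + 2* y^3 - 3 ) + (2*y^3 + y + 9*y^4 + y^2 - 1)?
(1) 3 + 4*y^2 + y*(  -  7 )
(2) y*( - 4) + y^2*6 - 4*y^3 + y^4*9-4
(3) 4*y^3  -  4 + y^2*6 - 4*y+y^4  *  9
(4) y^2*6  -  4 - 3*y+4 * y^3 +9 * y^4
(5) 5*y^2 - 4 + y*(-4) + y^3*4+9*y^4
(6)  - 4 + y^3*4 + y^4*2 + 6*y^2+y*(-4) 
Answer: 3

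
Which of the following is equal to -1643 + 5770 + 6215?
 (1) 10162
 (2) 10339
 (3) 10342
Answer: 3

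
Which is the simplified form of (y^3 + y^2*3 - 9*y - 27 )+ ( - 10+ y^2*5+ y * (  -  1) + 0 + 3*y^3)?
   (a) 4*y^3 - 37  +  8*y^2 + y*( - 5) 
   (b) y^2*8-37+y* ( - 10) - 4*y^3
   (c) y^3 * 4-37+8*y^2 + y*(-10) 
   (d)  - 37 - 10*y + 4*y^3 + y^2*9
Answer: c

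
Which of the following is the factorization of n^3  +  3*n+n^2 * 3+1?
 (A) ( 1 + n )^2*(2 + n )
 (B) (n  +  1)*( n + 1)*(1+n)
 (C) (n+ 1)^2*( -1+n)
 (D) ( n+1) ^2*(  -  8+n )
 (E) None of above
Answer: B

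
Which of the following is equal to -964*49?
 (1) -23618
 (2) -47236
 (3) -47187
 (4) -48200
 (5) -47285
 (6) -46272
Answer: 2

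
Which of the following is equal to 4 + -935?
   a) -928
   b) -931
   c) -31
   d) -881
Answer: b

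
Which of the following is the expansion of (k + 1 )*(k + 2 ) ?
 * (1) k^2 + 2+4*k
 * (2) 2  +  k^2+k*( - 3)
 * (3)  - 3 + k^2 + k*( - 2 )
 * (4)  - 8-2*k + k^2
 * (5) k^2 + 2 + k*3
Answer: 5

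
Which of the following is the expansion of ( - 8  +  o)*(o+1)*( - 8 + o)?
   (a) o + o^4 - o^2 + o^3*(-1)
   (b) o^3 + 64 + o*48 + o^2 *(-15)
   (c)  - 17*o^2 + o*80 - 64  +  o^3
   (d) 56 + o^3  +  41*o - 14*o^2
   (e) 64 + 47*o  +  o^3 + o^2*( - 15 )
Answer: b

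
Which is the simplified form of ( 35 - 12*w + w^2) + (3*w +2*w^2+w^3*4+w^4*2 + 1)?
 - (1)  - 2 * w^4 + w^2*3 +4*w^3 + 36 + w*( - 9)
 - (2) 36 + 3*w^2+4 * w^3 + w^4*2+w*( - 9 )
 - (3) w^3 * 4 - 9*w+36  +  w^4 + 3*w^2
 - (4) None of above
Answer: 2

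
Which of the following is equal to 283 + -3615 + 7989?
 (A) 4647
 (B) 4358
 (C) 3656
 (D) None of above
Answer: D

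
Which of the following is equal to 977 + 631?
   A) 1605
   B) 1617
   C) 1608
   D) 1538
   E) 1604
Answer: C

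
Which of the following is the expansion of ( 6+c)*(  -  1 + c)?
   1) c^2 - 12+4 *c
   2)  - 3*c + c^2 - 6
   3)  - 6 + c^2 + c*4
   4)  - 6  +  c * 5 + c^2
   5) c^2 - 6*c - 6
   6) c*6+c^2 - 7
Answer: 4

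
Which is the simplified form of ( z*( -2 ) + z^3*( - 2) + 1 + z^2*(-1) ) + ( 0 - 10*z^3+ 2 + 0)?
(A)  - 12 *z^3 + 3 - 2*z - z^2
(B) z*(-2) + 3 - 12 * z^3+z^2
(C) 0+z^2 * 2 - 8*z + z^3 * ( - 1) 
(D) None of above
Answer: A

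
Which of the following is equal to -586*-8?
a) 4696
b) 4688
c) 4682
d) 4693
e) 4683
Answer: b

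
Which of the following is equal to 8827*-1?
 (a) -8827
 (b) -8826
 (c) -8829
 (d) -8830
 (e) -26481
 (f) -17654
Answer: a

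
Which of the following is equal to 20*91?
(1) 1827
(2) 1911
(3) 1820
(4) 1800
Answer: 3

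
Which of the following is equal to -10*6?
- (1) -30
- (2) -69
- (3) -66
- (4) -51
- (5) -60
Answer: 5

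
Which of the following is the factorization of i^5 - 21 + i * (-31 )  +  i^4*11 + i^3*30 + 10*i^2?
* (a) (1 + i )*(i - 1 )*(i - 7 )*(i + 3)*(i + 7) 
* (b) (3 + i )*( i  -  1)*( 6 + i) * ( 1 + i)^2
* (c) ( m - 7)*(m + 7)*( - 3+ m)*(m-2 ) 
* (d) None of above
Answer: d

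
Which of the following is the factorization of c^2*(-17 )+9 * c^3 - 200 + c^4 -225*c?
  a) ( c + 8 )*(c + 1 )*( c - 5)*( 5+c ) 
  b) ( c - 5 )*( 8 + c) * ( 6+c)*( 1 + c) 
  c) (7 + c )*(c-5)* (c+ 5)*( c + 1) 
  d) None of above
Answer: a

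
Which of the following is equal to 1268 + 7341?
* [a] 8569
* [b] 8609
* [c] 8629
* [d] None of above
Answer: b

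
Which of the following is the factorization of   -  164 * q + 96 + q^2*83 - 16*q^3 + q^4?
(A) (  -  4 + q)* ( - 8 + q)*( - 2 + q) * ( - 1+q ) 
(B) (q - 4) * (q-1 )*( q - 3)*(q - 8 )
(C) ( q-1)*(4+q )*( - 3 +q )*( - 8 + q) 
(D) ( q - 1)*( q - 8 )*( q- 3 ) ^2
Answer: B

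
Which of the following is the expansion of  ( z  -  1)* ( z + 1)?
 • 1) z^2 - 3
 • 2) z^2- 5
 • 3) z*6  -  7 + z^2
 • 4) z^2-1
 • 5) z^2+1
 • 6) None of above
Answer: 4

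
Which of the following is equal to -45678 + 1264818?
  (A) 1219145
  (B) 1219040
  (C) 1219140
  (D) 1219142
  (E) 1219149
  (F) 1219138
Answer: C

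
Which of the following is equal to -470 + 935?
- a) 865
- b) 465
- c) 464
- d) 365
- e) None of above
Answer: b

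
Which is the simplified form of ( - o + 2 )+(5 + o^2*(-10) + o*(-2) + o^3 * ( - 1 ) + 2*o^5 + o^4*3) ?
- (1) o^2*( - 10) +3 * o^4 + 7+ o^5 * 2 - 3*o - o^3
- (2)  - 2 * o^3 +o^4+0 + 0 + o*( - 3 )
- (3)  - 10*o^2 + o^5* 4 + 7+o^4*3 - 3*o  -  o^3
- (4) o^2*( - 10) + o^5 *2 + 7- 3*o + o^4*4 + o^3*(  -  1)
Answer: 1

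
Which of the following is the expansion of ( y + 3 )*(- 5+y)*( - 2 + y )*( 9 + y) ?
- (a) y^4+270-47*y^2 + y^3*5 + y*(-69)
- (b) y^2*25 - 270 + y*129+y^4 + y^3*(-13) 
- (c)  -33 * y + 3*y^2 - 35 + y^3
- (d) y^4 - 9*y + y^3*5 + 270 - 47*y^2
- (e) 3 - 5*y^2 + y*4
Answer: a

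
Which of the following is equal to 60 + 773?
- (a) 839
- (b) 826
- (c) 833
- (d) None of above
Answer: c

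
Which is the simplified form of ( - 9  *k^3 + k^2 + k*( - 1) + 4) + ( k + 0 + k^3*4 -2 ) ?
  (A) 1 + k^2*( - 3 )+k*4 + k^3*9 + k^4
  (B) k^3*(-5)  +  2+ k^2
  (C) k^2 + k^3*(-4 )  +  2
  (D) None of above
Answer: B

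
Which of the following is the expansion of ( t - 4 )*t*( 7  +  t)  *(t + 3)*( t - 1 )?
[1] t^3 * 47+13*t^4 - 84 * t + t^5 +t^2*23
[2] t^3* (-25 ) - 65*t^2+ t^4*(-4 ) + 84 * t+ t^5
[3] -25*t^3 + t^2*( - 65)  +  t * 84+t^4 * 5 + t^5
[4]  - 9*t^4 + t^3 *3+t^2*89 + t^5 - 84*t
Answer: 3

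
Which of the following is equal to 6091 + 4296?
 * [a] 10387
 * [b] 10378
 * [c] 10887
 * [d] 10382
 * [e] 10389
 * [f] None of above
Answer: a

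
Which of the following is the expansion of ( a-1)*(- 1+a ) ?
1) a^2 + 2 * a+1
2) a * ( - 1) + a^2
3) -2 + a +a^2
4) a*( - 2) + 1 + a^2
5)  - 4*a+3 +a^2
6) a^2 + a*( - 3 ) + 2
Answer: 4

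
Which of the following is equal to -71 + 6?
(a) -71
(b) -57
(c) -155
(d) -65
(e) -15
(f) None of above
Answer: d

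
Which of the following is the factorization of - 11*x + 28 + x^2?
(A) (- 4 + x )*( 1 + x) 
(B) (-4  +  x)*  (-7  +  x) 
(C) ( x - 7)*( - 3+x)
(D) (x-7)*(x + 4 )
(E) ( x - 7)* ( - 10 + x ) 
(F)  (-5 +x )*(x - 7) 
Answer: B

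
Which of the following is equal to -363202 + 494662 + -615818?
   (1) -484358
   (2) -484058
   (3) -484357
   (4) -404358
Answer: 1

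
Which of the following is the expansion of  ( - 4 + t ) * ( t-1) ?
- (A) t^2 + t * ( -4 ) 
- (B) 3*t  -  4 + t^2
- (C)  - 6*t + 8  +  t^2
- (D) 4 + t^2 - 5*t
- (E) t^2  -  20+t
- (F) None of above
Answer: D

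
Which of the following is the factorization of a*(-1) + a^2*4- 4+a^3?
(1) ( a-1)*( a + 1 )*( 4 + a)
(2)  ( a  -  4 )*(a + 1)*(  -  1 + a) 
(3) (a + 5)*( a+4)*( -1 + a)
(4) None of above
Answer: 1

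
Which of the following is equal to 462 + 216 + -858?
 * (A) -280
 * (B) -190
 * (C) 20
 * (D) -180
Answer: D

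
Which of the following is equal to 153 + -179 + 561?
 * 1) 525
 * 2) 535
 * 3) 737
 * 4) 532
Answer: 2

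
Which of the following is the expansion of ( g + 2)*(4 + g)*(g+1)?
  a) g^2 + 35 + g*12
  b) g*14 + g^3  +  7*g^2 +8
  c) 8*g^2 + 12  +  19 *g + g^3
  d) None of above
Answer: b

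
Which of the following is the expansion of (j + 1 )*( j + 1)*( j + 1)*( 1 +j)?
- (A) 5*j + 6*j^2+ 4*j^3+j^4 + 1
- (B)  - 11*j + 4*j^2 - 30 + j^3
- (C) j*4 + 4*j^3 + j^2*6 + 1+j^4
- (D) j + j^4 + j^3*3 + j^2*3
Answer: C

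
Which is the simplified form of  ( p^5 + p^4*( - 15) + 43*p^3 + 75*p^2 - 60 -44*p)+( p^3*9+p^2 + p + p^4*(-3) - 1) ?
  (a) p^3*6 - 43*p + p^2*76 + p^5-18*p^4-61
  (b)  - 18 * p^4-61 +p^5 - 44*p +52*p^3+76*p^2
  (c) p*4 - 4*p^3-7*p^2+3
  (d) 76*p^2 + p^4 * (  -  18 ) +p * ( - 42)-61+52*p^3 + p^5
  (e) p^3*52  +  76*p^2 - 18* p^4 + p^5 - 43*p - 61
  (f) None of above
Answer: e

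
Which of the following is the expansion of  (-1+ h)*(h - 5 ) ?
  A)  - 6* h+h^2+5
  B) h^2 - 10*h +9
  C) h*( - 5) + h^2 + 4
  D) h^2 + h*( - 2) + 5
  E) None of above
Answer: A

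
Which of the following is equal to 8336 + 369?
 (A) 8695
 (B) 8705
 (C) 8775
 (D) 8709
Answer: B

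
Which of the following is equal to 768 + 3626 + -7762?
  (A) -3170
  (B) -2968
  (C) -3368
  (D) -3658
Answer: C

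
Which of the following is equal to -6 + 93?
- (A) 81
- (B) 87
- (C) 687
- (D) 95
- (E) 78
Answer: B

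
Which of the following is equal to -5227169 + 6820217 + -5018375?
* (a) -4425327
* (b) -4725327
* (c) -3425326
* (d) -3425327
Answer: d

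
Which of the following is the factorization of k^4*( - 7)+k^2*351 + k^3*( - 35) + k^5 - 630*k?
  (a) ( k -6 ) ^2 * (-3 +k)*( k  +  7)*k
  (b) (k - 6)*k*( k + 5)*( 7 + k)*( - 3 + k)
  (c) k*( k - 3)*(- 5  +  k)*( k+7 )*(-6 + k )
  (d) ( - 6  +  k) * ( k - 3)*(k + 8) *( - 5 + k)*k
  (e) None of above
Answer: c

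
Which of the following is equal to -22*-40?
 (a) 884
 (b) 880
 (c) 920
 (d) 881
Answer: b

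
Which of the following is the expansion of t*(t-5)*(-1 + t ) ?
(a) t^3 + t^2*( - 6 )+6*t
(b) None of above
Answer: b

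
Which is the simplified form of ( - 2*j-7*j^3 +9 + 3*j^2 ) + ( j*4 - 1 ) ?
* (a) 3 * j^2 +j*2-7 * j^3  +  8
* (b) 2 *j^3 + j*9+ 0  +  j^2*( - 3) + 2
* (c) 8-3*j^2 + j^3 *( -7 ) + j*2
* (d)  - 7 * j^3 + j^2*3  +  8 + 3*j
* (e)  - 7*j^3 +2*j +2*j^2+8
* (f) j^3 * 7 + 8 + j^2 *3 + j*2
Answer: a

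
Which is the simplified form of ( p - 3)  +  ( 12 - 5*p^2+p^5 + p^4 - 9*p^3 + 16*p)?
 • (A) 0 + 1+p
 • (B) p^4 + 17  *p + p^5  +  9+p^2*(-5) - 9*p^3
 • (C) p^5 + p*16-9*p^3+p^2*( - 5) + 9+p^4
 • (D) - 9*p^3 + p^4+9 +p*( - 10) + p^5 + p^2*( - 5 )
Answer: B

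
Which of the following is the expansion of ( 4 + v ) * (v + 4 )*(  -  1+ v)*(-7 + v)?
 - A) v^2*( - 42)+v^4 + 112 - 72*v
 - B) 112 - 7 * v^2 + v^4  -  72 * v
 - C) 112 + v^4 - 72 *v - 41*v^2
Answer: C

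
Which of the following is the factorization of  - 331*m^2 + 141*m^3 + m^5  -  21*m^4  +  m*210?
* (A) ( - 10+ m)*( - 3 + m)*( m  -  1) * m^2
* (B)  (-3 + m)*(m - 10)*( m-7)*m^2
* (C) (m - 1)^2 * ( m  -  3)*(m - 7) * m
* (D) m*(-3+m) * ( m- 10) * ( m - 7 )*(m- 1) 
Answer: D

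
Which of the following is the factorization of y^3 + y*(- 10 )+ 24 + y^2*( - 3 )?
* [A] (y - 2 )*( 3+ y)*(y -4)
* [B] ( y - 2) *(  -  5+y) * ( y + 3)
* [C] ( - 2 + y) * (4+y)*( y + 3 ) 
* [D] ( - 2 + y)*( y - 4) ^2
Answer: A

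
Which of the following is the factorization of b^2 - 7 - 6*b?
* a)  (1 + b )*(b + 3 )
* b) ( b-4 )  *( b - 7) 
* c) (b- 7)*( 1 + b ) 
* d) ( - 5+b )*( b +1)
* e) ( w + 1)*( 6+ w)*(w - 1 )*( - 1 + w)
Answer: c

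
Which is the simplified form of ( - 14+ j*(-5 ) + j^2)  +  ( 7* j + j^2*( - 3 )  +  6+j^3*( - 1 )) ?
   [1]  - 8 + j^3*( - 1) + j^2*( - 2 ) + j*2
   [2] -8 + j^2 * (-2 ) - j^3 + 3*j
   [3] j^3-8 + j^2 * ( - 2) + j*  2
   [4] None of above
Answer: 1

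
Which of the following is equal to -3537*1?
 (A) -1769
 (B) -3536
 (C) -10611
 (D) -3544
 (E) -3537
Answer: E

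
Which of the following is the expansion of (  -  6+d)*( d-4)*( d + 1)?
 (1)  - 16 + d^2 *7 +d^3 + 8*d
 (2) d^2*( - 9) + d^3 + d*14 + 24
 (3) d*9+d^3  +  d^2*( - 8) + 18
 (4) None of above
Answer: 2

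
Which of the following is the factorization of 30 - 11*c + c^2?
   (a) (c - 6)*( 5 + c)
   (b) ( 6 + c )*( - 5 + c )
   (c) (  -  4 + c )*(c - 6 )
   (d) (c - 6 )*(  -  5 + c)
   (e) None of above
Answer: d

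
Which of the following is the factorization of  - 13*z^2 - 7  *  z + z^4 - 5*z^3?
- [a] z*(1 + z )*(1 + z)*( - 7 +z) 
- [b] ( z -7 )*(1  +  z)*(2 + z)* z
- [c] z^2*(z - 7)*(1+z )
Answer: a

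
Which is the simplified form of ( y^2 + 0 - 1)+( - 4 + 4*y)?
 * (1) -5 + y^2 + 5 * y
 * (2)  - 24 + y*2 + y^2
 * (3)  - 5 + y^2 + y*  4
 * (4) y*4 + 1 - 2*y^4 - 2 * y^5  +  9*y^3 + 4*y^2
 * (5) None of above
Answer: 3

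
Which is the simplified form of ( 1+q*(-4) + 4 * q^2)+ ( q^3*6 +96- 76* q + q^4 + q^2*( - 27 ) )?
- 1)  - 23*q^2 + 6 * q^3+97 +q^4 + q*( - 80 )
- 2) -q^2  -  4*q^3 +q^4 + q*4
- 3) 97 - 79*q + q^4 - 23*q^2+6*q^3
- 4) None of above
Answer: 1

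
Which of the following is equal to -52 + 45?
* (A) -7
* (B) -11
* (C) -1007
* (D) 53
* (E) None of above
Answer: A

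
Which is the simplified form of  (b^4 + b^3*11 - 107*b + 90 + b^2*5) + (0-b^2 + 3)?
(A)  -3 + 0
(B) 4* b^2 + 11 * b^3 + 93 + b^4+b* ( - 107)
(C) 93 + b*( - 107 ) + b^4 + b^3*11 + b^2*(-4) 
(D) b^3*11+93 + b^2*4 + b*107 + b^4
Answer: B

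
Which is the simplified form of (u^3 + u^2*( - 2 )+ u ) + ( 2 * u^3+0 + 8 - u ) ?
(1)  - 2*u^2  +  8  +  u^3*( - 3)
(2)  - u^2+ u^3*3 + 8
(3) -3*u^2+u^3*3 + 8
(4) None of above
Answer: 4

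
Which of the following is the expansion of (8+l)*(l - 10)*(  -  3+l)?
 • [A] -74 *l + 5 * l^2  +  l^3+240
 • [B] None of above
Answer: B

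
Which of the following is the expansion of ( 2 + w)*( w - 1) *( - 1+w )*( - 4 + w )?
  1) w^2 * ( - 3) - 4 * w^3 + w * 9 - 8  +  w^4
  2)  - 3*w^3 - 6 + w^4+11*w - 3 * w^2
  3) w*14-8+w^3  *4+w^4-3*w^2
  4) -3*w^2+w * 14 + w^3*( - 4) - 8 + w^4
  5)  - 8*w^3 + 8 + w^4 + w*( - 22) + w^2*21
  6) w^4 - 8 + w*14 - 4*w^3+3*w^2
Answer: 4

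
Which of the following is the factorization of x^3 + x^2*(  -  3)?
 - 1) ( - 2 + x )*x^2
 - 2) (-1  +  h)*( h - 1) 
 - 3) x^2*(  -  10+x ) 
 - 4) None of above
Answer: 4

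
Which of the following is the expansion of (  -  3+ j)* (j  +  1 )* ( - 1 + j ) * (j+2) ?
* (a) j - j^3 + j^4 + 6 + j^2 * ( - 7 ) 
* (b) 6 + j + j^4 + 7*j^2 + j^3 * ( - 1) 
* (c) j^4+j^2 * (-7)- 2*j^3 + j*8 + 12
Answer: a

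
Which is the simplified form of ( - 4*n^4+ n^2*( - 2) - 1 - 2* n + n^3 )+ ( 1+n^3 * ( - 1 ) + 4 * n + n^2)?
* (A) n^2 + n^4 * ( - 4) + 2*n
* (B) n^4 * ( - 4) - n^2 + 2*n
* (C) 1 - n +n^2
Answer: B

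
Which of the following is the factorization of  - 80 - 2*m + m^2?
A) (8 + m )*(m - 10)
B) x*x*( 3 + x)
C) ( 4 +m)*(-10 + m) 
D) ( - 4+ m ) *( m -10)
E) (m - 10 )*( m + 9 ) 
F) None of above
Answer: A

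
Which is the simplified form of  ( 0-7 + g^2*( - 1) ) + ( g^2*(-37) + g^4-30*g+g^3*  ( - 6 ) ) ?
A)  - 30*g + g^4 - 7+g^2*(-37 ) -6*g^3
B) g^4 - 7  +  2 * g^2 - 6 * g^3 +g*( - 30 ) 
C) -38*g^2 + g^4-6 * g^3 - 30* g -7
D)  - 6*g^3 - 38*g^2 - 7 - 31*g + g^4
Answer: C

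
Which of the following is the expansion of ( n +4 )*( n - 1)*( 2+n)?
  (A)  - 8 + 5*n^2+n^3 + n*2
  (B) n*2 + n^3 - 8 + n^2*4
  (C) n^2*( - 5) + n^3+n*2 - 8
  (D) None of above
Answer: A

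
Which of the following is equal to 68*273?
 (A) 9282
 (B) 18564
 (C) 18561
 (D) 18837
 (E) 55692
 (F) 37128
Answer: B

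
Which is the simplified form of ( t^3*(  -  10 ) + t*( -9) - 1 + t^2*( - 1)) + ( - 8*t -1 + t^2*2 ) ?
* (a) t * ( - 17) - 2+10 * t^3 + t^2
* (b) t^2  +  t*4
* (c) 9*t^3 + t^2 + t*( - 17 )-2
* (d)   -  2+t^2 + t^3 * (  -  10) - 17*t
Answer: d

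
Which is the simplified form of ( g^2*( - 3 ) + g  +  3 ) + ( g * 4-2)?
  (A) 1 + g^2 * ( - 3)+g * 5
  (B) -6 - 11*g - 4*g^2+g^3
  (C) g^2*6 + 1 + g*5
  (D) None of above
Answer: A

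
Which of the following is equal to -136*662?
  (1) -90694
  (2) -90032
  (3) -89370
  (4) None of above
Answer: 2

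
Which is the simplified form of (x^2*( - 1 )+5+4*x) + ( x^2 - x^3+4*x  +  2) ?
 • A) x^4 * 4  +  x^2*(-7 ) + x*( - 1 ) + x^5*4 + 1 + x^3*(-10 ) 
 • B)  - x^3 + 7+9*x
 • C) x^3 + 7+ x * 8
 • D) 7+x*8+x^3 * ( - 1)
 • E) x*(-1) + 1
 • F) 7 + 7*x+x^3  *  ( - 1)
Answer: D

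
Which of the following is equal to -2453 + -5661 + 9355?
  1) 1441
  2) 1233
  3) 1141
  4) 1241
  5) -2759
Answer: 4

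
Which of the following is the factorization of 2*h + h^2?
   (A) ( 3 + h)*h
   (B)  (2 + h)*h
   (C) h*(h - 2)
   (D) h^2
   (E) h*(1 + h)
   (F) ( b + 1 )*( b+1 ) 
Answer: B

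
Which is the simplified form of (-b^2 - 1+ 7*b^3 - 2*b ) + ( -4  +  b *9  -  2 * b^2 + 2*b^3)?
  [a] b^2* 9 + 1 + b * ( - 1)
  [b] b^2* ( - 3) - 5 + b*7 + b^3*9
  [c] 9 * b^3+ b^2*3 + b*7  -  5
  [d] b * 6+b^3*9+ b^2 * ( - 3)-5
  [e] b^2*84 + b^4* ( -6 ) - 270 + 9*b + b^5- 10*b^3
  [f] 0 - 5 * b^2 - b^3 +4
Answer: b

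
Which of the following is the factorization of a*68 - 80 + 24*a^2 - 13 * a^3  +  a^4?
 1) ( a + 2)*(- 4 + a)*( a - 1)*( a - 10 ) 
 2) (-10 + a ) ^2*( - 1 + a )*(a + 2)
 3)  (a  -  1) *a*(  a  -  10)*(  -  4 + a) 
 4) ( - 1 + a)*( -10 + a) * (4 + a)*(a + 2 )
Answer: 1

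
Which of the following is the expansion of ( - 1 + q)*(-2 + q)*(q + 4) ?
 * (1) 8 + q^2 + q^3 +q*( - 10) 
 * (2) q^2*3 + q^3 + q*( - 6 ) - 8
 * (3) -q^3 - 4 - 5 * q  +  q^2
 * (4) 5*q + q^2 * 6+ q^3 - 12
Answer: 1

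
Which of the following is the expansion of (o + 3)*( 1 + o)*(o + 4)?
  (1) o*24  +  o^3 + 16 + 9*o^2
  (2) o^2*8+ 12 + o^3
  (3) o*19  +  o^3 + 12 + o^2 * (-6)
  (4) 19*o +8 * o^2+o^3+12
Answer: 4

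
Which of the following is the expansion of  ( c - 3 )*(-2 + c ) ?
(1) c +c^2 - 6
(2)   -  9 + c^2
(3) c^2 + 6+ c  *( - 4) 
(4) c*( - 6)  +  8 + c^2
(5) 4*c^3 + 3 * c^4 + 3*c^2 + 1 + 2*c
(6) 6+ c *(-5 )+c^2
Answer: 6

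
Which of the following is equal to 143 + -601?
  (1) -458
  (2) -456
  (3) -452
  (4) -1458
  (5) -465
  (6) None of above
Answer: 1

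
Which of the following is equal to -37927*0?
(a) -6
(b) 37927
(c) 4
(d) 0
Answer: d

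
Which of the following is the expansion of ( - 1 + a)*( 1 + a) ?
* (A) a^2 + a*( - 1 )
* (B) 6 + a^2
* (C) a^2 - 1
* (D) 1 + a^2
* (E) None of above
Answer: C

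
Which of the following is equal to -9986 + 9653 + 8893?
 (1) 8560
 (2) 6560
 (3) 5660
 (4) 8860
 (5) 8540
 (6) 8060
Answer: 1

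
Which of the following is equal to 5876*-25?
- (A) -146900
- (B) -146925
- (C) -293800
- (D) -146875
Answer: A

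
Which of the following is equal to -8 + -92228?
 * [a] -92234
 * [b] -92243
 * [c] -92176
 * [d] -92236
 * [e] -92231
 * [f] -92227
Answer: d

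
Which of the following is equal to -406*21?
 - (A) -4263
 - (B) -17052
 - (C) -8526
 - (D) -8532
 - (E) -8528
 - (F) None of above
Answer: C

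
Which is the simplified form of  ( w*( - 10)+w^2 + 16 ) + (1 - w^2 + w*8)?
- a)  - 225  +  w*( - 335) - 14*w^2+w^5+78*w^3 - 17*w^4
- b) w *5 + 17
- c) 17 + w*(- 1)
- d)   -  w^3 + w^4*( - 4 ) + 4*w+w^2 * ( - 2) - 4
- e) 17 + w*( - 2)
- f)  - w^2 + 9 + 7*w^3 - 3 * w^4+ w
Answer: e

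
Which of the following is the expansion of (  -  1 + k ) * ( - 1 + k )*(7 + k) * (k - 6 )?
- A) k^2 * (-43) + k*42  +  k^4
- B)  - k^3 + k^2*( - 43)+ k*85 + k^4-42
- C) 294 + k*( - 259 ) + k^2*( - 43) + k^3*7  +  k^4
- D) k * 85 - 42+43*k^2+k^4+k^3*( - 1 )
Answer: B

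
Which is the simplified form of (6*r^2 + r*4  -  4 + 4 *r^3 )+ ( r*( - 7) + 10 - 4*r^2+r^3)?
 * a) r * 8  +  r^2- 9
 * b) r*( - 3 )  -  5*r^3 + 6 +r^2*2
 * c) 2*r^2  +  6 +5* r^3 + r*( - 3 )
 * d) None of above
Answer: c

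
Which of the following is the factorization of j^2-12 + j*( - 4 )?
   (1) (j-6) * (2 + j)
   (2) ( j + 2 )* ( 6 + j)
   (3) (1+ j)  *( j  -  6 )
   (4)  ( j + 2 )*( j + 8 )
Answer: 1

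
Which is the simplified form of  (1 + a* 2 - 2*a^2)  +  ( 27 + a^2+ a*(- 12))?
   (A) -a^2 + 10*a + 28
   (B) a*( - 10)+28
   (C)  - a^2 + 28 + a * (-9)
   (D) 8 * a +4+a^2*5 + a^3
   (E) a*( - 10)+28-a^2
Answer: E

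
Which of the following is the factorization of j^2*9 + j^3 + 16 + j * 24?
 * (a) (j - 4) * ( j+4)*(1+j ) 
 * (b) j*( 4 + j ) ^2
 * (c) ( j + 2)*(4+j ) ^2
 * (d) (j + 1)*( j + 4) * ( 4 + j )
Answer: d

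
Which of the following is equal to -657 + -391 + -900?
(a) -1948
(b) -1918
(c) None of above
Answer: a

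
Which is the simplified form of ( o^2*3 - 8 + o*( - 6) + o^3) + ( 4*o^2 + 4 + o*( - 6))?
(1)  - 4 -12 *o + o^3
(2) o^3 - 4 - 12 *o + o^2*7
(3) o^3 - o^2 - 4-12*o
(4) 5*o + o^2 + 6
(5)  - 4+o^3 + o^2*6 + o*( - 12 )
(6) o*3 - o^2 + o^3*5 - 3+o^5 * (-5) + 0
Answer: 2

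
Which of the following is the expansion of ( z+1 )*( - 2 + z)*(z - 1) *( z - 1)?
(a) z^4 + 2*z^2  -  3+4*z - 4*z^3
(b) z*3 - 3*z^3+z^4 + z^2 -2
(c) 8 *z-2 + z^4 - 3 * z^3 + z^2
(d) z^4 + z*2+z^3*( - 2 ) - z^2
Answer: b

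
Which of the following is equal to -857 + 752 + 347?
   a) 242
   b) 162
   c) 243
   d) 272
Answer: a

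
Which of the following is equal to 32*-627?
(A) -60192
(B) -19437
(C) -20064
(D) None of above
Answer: C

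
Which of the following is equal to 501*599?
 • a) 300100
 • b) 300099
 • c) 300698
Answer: b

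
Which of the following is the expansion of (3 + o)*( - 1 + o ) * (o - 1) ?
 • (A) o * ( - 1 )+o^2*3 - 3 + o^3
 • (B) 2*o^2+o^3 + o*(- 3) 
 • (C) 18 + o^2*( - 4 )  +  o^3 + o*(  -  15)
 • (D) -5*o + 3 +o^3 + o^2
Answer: D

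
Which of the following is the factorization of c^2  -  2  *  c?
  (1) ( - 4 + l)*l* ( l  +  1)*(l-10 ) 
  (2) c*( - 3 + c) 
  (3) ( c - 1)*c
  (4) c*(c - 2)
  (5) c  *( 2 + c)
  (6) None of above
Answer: 4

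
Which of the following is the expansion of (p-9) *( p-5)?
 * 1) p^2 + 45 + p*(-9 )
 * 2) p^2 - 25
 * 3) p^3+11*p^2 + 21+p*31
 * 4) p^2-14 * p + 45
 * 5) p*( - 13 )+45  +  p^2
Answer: 4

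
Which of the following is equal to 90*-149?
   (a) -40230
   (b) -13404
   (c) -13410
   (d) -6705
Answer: c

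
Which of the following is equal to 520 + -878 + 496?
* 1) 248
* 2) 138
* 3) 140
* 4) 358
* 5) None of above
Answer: 2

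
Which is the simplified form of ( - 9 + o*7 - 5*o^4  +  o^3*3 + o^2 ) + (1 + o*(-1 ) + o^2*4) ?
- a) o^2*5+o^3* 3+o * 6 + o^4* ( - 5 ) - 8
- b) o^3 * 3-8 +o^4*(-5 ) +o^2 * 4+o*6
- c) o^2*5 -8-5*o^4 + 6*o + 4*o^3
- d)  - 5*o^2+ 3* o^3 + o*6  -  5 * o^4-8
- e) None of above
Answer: a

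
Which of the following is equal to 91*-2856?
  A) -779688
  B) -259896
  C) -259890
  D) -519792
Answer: B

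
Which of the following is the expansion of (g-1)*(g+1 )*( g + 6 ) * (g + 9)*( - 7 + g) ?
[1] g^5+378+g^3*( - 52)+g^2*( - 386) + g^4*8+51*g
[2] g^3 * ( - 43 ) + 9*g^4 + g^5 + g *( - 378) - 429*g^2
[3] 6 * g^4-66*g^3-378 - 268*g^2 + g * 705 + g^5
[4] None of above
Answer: 1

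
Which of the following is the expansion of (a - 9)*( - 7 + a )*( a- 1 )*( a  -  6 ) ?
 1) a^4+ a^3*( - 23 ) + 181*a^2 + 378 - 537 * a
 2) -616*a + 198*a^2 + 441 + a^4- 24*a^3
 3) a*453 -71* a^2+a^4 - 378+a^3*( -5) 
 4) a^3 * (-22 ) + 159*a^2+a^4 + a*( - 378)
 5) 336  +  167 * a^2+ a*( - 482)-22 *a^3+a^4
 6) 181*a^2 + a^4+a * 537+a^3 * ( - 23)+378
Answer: 1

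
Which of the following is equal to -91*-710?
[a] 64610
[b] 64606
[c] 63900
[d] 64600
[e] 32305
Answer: a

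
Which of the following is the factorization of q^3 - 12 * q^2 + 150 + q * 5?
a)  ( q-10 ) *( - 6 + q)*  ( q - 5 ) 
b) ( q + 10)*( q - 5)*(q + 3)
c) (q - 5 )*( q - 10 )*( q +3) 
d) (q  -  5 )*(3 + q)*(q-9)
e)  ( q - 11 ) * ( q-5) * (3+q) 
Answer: c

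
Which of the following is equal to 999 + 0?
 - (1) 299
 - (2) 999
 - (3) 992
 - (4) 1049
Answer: 2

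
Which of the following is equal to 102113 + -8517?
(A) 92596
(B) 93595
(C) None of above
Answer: C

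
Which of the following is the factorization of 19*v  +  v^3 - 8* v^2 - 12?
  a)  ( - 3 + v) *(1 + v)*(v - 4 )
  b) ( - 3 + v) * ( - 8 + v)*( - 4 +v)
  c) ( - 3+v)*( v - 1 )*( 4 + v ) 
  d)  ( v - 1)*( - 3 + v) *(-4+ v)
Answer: d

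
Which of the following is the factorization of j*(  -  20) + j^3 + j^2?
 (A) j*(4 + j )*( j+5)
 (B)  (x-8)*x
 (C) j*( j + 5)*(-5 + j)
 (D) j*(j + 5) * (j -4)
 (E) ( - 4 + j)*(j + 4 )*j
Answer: D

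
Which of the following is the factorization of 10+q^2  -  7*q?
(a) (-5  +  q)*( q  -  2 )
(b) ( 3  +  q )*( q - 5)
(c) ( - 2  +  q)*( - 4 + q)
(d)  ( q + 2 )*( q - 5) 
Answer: a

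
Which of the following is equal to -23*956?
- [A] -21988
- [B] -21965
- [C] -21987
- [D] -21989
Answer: A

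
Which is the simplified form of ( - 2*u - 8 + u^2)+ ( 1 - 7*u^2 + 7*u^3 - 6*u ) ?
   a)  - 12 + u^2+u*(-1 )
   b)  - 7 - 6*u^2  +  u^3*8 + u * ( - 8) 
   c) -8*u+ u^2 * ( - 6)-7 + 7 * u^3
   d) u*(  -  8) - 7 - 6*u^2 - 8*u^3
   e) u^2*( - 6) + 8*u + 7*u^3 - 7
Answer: c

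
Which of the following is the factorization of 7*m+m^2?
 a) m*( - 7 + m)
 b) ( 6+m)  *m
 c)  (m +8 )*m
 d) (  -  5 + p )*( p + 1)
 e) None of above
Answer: e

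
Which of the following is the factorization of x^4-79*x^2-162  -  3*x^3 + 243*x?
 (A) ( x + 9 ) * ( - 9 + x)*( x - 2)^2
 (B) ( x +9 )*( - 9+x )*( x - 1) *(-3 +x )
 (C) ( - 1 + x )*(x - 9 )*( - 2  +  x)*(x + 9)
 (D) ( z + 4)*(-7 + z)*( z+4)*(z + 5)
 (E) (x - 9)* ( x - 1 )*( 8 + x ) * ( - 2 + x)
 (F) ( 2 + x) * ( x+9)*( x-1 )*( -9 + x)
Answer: C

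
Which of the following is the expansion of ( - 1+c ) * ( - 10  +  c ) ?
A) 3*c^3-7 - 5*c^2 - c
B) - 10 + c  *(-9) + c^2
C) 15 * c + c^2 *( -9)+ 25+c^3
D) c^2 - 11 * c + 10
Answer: D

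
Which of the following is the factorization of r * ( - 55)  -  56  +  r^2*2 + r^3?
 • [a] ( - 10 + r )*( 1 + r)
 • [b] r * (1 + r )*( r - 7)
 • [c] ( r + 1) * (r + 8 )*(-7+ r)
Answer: c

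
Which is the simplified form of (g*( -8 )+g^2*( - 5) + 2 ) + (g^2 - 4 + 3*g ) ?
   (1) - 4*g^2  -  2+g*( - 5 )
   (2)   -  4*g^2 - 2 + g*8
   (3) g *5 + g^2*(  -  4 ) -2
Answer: 1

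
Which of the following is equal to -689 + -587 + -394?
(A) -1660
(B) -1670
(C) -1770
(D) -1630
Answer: B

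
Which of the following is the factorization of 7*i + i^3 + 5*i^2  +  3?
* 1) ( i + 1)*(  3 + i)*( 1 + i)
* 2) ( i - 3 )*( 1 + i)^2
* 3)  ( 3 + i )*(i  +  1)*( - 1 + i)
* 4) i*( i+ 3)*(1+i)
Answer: 1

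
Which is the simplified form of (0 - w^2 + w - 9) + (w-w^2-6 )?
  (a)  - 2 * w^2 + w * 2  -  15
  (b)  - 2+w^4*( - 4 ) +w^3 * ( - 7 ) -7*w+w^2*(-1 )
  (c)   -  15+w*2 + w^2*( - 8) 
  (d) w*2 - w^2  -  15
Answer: a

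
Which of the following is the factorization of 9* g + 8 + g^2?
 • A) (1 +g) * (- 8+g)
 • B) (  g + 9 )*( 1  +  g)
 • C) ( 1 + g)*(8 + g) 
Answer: C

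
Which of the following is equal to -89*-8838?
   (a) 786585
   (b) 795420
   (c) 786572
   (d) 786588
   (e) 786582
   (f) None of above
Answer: e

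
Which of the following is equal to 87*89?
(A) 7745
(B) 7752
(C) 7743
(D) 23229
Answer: C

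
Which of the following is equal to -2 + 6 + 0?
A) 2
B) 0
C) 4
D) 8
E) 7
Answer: C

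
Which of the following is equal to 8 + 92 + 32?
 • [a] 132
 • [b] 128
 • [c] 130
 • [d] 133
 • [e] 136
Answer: a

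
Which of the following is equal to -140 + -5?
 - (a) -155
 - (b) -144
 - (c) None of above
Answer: c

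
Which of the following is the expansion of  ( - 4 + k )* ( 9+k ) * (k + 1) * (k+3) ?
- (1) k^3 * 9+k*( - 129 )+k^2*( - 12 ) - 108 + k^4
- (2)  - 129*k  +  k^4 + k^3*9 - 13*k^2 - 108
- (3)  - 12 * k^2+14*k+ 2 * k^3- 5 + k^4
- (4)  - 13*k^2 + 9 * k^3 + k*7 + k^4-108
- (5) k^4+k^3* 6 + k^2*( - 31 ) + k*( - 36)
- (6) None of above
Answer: 2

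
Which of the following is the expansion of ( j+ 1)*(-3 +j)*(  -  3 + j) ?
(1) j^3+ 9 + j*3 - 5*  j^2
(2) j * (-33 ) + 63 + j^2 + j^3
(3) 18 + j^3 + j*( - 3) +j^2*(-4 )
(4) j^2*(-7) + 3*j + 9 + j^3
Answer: 1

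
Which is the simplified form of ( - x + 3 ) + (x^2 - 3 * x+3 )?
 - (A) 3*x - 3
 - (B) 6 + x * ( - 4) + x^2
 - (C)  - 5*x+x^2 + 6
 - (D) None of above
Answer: B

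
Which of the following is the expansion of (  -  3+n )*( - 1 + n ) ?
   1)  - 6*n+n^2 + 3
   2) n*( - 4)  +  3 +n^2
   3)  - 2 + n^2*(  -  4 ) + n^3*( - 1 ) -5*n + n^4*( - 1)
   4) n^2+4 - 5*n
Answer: 2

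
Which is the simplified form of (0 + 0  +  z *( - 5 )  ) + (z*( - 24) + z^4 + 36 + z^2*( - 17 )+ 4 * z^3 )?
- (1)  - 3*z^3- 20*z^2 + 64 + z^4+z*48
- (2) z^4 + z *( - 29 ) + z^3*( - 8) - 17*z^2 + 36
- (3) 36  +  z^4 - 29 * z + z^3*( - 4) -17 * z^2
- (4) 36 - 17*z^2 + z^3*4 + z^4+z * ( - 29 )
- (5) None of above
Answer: 4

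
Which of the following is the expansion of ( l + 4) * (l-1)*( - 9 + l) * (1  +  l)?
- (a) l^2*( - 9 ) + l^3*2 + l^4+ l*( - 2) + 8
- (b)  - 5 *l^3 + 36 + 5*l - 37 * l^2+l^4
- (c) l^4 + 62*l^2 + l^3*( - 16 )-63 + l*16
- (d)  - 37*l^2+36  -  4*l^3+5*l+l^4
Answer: b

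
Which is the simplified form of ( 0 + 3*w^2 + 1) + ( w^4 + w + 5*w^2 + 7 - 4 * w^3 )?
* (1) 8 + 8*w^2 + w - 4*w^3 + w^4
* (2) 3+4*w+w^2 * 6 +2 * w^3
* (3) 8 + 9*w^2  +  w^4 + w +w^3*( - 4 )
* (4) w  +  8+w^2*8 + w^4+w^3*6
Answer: 1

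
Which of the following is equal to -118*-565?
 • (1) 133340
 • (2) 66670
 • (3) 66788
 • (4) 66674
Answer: 2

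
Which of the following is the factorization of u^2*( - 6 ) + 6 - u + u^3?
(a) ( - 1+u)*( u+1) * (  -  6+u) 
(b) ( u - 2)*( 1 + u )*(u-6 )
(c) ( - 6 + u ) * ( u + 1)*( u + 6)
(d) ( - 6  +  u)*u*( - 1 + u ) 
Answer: a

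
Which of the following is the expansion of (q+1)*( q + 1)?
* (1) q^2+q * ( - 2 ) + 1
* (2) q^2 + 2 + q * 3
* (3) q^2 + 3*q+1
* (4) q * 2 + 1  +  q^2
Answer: 4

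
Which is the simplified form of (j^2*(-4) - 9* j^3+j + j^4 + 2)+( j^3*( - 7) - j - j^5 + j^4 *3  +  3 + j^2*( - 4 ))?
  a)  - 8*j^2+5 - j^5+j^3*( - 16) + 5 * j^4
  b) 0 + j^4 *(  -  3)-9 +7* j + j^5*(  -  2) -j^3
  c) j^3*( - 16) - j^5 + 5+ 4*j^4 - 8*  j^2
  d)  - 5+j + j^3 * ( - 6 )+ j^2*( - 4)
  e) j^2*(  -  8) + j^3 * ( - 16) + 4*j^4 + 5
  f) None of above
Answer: c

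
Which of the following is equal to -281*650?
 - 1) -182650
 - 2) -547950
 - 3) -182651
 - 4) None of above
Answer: 1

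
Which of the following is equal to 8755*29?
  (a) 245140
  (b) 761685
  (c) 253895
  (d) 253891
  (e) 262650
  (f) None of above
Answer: c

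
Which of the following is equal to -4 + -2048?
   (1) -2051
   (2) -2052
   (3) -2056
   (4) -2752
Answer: 2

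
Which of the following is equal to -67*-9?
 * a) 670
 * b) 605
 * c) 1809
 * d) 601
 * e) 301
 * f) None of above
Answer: f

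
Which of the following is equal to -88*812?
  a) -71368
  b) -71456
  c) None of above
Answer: b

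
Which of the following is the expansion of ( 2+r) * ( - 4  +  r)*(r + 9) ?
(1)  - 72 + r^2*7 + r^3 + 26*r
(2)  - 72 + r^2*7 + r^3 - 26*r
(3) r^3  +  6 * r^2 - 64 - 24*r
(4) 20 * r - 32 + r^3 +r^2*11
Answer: 2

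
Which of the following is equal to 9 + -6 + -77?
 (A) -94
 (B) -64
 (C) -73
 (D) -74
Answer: D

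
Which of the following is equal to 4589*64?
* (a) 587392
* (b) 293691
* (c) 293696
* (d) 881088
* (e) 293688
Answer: c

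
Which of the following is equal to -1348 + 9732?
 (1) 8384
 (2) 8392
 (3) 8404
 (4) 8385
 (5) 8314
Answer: 1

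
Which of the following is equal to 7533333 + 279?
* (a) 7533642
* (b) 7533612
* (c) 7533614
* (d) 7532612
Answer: b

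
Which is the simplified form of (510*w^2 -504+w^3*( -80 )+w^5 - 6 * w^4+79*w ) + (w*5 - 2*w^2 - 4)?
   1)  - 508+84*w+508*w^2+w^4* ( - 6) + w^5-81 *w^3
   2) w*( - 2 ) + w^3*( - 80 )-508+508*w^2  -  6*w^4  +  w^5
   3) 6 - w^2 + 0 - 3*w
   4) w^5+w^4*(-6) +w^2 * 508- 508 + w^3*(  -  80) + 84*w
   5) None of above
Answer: 4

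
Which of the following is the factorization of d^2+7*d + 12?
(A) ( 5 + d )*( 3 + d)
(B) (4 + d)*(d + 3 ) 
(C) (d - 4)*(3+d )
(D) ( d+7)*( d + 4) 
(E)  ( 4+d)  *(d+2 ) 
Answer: B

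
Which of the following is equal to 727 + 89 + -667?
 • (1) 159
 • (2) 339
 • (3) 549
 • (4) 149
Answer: 4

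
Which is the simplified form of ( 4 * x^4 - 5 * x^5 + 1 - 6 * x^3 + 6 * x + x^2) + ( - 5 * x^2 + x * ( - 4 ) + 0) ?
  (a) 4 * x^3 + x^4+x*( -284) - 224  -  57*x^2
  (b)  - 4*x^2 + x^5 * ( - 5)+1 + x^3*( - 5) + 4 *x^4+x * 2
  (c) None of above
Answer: c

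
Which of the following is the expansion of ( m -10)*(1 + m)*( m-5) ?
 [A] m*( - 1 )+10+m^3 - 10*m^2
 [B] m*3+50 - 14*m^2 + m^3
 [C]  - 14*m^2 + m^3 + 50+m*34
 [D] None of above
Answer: D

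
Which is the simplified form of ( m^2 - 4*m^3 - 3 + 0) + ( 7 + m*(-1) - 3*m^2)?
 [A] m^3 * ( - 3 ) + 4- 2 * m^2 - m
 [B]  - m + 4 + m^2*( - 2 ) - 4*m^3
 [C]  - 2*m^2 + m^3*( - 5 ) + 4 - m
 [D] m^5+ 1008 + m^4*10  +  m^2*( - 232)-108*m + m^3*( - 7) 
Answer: B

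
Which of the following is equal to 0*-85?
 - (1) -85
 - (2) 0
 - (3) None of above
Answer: 2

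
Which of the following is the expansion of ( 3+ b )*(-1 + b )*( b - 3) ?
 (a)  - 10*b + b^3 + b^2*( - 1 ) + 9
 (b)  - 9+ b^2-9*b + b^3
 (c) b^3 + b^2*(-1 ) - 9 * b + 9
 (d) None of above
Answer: c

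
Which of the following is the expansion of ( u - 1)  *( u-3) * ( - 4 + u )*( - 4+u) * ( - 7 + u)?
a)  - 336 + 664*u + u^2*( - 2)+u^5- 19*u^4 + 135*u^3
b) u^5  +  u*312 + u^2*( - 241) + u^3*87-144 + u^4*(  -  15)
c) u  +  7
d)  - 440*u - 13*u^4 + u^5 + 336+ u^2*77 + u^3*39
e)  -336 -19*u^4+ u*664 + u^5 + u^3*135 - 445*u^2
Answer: e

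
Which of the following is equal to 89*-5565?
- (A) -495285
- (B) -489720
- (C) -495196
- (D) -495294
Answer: A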